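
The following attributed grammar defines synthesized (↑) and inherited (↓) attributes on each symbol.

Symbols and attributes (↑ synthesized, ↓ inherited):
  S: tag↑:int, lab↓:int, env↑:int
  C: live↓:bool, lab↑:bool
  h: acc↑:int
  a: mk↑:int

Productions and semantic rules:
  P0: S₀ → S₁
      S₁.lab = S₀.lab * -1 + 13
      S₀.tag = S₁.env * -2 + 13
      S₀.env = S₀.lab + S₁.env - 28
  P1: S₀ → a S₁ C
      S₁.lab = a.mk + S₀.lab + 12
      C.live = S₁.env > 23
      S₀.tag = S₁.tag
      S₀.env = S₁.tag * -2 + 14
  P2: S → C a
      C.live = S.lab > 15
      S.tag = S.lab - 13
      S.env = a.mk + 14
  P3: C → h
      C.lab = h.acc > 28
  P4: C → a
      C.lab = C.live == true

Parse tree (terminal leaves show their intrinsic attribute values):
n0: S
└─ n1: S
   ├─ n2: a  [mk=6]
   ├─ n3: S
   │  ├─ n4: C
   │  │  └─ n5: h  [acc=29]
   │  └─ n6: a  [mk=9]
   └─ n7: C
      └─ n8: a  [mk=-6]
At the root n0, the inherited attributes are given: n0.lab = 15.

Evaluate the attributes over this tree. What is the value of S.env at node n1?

8

1. n0.lab = 15  [given at root]
2. n1.lab = -2  [S₀.lab * -1 + 13]
3. n2.mk = 6  [terminal]
4. n3.lab = 16  [a.mk + S₀.lab + 12]
5. n4.live = true  [S.lab > 15]
6. n5.acc = 29  [terminal]
7. n4.lab = true  [h.acc > 28]
8. n6.mk = 9  [terminal]
9. n3.tag = 3  [S.lab - 13]
10. n3.env = 23  [a.mk + 14]
11. n7.live = false  [S₁.env > 23]
12. n8.mk = -6  [terminal]
13. n7.lab = false  [C.live == true]
14. n1.tag = 3  [S₁.tag]
15. n1.env = 8  [S₁.tag * -2 + 14]
16. n0.tag = -3  [S₁.env * -2 + 13]
17. n0.env = -5  [S₀.lab + S₁.env - 28]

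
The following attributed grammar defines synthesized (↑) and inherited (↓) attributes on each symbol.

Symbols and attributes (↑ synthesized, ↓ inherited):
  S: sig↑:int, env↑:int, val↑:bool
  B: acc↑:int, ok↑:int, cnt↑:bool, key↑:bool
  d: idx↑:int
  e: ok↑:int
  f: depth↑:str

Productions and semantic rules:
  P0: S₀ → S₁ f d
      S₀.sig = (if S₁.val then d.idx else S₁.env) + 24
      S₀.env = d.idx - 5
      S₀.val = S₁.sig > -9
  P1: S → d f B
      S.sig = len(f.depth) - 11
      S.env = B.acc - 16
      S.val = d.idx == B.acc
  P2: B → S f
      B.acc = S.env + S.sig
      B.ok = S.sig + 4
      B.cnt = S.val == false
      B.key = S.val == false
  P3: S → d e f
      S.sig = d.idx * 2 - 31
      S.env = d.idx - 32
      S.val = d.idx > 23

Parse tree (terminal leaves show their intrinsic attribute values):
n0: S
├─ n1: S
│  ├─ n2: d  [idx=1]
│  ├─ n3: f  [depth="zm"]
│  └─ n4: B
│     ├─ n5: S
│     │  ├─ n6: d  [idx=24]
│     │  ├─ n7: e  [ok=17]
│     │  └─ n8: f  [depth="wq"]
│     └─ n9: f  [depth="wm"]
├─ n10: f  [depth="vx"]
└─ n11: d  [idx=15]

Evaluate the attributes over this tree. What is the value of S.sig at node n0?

17

1. n2.idx = 1  [terminal]
2. n3.depth = "zm"  [terminal]
3. n6.idx = 24  [terminal]
4. n7.ok = 17  [terminal]
5. n8.depth = "wq"  [terminal]
6. n5.sig = 17  [d.idx * 2 - 31]
7. n5.env = -8  [d.idx - 32]
8. n5.val = true  [d.idx > 23]
9. n9.depth = "wm"  [terminal]
10. n4.acc = 9  [S.env + S.sig]
11. n4.ok = 21  [S.sig + 4]
12. n4.cnt = false  [S.val == false]
13. n4.key = false  [S.val == false]
14. n1.sig = -9  [len(f.depth) - 11]
15. n1.env = -7  [B.acc - 16]
16. n1.val = false  [d.idx == B.acc]
17. n10.depth = "vx"  [terminal]
18. n11.idx = 15  [terminal]
19. n0.sig = 17  [(if S₁.val then d.idx else S₁.env) + 24]
20. n0.env = 10  [d.idx - 5]
21. n0.val = false  [S₁.sig > -9]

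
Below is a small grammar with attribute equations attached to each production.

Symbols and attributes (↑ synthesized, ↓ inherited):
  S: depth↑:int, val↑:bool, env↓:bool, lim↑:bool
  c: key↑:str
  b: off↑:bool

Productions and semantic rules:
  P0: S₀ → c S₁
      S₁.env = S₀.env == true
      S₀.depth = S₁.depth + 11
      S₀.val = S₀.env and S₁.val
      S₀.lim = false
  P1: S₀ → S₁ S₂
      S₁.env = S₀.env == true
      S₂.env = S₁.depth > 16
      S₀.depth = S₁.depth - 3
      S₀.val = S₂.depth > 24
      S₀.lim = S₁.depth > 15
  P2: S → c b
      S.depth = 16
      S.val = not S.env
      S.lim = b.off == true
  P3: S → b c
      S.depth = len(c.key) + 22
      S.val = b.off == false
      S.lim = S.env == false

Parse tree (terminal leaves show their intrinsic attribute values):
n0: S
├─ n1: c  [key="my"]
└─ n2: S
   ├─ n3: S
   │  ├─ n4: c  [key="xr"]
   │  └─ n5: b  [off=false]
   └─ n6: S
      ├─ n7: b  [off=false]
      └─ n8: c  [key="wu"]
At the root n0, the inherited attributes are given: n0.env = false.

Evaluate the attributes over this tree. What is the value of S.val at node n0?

false

1. n0.env = false  [given at root]
2. n1.key = "my"  [terminal]
3. n2.env = false  [S₀.env == true]
4. n3.env = false  [S₀.env == true]
5. n4.key = "xr"  [terminal]
6. n5.off = false  [terminal]
7. n3.depth = 16  [16]
8. n3.val = true  [not S.env]
9. n3.lim = false  [b.off == true]
10. n6.env = false  [S₁.depth > 16]
11. n7.off = false  [terminal]
12. n8.key = "wu"  [terminal]
13. n6.depth = 24  [len(c.key) + 22]
14. n6.val = true  [b.off == false]
15. n6.lim = true  [S.env == false]
16. n2.depth = 13  [S₁.depth - 3]
17. n2.val = false  [S₂.depth > 24]
18. n2.lim = true  [S₁.depth > 15]
19. n0.depth = 24  [S₁.depth + 11]
20. n0.val = false  [S₀.env and S₁.val]
21. n0.lim = false  [false]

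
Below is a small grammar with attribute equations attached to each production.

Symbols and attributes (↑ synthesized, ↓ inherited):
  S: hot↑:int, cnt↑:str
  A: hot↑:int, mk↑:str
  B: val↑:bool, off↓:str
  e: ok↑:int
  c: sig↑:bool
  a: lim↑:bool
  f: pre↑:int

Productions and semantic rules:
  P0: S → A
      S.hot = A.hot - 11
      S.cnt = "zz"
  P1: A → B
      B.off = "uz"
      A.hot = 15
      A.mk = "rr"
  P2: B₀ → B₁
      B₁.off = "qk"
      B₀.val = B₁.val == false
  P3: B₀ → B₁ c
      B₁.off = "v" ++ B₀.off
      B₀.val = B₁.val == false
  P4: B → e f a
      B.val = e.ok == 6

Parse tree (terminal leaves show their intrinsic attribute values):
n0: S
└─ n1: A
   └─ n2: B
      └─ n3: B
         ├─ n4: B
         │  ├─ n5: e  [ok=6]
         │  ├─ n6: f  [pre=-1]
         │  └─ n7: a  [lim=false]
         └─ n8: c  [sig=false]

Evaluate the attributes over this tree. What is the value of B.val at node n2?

1. n2.off = "uz"  ["uz"]
2. n3.off = "qk"  ["qk"]
3. n4.off = "vqk"  ["v" ++ B₀.off]
4. n5.ok = 6  [terminal]
5. n6.pre = -1  [terminal]
6. n7.lim = false  [terminal]
7. n4.val = true  [e.ok == 6]
8. n8.sig = false  [terminal]
9. n3.val = false  [B₁.val == false]
10. n2.val = true  [B₁.val == false]
11. n1.hot = 15  [15]
12. n1.mk = "rr"  ["rr"]
13. n0.hot = 4  [A.hot - 11]
14. n0.cnt = "zz"  ["zz"]

true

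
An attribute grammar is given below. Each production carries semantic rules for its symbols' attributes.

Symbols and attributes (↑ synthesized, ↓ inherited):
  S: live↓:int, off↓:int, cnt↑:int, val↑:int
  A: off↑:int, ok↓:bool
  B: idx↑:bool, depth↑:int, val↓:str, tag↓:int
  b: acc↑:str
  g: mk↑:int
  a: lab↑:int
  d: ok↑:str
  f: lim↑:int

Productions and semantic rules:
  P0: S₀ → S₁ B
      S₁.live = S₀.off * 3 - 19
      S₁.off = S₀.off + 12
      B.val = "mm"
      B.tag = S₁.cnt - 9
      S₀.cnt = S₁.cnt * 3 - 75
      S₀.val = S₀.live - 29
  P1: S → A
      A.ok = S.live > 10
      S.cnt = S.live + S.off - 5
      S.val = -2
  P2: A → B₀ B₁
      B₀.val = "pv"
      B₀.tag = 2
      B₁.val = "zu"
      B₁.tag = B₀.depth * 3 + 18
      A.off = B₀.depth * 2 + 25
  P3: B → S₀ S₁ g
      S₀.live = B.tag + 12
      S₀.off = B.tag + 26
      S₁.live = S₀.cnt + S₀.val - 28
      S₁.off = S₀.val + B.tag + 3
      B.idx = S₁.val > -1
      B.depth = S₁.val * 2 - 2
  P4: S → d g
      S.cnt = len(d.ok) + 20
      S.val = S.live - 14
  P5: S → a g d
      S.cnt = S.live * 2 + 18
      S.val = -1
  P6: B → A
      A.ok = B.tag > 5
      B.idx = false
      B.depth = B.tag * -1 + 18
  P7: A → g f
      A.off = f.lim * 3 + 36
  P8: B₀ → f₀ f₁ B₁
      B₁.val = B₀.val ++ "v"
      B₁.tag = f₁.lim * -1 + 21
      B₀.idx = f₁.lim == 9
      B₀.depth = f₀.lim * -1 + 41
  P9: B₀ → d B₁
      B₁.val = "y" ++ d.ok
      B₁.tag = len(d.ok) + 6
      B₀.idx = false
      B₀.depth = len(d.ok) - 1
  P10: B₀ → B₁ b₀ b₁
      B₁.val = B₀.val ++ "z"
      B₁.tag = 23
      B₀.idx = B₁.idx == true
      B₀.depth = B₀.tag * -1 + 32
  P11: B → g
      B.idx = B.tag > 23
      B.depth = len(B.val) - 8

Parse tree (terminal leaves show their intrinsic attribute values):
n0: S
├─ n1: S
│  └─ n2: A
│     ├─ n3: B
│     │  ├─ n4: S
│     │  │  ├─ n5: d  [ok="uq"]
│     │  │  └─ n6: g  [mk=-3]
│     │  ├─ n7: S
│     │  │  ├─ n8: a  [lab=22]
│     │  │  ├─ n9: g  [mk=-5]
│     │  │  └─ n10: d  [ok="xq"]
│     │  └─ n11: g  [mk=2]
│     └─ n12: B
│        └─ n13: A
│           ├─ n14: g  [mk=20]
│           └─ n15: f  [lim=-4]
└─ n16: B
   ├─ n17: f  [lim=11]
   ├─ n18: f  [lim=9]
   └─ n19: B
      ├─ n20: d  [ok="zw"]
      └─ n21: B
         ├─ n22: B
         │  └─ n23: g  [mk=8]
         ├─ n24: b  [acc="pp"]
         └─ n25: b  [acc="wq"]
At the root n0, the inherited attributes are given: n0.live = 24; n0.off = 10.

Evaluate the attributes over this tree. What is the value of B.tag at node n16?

1. n0.live = 24  [given at root]
2. n0.off = 10  [given at root]
3. n1.live = 11  [S₀.off * 3 - 19]
4. n1.off = 22  [S₀.off + 12]
5. n2.ok = true  [S.live > 10]
6. n3.val = "pv"  ["pv"]
7. n3.tag = 2  [2]
8. n4.live = 14  [B.tag + 12]
9. n4.off = 28  [B.tag + 26]
10. n5.ok = "uq"  [terminal]
11. n6.mk = -3  [terminal]
12. n4.cnt = 22  [len(d.ok) + 20]
13. n4.val = 0  [S.live - 14]
14. n7.live = -6  [S₀.cnt + S₀.val - 28]
15. n7.off = 5  [S₀.val + B.tag + 3]
16. n8.lab = 22  [terminal]
17. n9.mk = -5  [terminal]
18. n10.ok = "xq"  [terminal]
19. n7.cnt = 6  [S.live * 2 + 18]
20. n7.val = -1  [-1]
21. n11.mk = 2  [terminal]
22. n3.idx = false  [S₁.val > -1]
23. n3.depth = -4  [S₁.val * 2 - 2]
24. n12.val = "zu"  ["zu"]
25. n12.tag = 6  [B₀.depth * 3 + 18]
26. n13.ok = true  [B.tag > 5]
27. n14.mk = 20  [terminal]
28. n15.lim = -4  [terminal]
29. n13.off = 24  [f.lim * 3 + 36]
30. n12.idx = false  [false]
31. n12.depth = 12  [B.tag * -1 + 18]
32. n2.off = 17  [B₀.depth * 2 + 25]
33. n1.cnt = 28  [S.live + S.off - 5]
34. n1.val = -2  [-2]
35. n16.val = "mm"  ["mm"]
36. n16.tag = 19  [S₁.cnt - 9]
37. n17.lim = 11  [terminal]
38. n18.lim = 9  [terminal]
39. n19.val = "mmv"  [B₀.val ++ "v"]
40. n19.tag = 12  [f₁.lim * -1 + 21]
41. n20.ok = "zw"  [terminal]
42. n21.val = "yzw"  ["y" ++ d.ok]
43. n21.tag = 8  [len(d.ok) + 6]
44. n22.val = "yzwz"  [B₀.val ++ "z"]
45. n22.tag = 23  [23]
46. n23.mk = 8  [terminal]
47. n22.idx = false  [B.tag > 23]
48. n22.depth = -4  [len(B.val) - 8]
49. n24.acc = "pp"  [terminal]
50. n25.acc = "wq"  [terminal]
51. n21.idx = false  [B₁.idx == true]
52. n21.depth = 24  [B₀.tag * -1 + 32]
53. n19.idx = false  [false]
54. n19.depth = 1  [len(d.ok) - 1]
55. n16.idx = true  [f₁.lim == 9]
56. n16.depth = 30  [f₀.lim * -1 + 41]
57. n0.cnt = 9  [S₁.cnt * 3 - 75]
58. n0.val = -5  [S₀.live - 29]

19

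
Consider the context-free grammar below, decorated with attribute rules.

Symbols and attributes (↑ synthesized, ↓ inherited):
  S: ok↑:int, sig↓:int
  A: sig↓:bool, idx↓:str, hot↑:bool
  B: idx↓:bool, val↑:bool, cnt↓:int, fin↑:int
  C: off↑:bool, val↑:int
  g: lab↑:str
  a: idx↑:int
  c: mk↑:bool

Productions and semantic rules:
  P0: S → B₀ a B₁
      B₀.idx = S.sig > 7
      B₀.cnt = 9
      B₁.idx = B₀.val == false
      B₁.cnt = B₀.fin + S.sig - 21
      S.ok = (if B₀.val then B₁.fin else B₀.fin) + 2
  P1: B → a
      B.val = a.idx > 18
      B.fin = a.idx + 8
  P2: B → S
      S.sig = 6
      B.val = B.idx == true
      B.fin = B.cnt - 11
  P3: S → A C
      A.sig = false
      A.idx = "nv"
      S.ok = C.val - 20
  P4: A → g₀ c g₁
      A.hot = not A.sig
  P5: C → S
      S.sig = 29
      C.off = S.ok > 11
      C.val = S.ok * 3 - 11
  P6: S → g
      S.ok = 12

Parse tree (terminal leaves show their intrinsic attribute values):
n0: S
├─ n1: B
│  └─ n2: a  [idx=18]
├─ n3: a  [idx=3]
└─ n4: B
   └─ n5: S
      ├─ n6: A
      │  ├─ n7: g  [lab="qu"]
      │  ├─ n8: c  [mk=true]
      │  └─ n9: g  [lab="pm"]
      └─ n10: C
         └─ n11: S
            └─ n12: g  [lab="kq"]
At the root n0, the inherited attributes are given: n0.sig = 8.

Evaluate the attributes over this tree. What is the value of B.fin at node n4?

1. n0.sig = 8  [given at root]
2. n1.idx = true  [S.sig > 7]
3. n1.cnt = 9  [9]
4. n2.idx = 18  [terminal]
5. n1.val = false  [a.idx > 18]
6. n1.fin = 26  [a.idx + 8]
7. n3.idx = 3  [terminal]
8. n4.idx = true  [B₀.val == false]
9. n4.cnt = 13  [B₀.fin + S.sig - 21]
10. n5.sig = 6  [6]
11. n6.sig = false  [false]
12. n6.idx = "nv"  ["nv"]
13. n7.lab = "qu"  [terminal]
14. n8.mk = true  [terminal]
15. n9.lab = "pm"  [terminal]
16. n6.hot = true  [not A.sig]
17. n11.sig = 29  [29]
18. n12.lab = "kq"  [terminal]
19. n11.ok = 12  [12]
20. n10.off = true  [S.ok > 11]
21. n10.val = 25  [S.ok * 3 - 11]
22. n5.ok = 5  [C.val - 20]
23. n4.val = true  [B.idx == true]
24. n4.fin = 2  [B.cnt - 11]
25. n0.ok = 28  [(if B₀.val then B₁.fin else B₀.fin) + 2]

2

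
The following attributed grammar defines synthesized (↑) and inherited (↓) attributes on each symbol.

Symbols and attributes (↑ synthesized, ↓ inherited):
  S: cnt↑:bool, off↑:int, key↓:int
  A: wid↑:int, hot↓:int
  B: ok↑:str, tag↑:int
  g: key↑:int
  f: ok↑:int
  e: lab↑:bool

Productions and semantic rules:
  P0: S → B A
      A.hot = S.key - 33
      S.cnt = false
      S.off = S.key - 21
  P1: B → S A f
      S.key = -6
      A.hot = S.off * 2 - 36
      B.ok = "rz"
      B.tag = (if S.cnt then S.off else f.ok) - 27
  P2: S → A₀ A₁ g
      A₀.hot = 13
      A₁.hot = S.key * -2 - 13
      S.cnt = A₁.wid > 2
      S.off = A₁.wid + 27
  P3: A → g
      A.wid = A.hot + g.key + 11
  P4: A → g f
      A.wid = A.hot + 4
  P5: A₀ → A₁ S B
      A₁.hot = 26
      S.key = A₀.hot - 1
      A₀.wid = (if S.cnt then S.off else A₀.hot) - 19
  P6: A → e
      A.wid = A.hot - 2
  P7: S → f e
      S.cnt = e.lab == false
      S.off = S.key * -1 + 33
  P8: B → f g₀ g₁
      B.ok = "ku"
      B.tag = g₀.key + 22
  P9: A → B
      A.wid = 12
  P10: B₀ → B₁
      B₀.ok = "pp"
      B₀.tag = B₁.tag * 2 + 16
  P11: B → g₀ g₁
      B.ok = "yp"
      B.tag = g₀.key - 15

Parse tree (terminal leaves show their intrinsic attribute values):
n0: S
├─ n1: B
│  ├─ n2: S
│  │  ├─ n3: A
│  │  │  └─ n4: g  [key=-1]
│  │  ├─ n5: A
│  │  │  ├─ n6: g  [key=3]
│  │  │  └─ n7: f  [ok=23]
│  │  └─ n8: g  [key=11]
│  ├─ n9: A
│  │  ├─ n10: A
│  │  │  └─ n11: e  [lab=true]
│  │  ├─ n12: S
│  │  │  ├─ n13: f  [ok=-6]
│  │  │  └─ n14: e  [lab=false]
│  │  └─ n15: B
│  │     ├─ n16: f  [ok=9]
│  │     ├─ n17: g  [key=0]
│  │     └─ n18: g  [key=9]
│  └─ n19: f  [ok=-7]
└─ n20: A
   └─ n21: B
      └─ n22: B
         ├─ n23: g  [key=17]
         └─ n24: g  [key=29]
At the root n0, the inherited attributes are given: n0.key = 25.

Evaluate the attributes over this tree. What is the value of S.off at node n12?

10

1. n0.key = 25  [given at root]
2. n2.key = -6  [-6]
3. n3.hot = 13  [13]
4. n4.key = -1  [terminal]
5. n3.wid = 23  [A.hot + g.key + 11]
6. n5.hot = -1  [S.key * -2 - 13]
7. n6.key = 3  [terminal]
8. n7.ok = 23  [terminal]
9. n5.wid = 3  [A.hot + 4]
10. n8.key = 11  [terminal]
11. n2.cnt = true  [A₁.wid > 2]
12. n2.off = 30  [A₁.wid + 27]
13. n9.hot = 24  [S.off * 2 - 36]
14. n10.hot = 26  [26]
15. n11.lab = true  [terminal]
16. n10.wid = 24  [A.hot - 2]
17. n12.key = 23  [A₀.hot - 1]
18. n13.ok = -6  [terminal]
19. n14.lab = false  [terminal]
20. n12.cnt = true  [e.lab == false]
21. n12.off = 10  [S.key * -1 + 33]
22. n16.ok = 9  [terminal]
23. n17.key = 0  [terminal]
24. n18.key = 9  [terminal]
25. n15.ok = "ku"  ["ku"]
26. n15.tag = 22  [g₀.key + 22]
27. n9.wid = -9  [(if S.cnt then S.off else A₀.hot) - 19]
28. n19.ok = -7  [terminal]
29. n1.ok = "rz"  ["rz"]
30. n1.tag = 3  [(if S.cnt then S.off else f.ok) - 27]
31. n20.hot = -8  [S.key - 33]
32. n23.key = 17  [terminal]
33. n24.key = 29  [terminal]
34. n22.ok = "yp"  ["yp"]
35. n22.tag = 2  [g₀.key - 15]
36. n21.ok = "pp"  ["pp"]
37. n21.tag = 20  [B₁.tag * 2 + 16]
38. n20.wid = 12  [12]
39. n0.cnt = false  [false]
40. n0.off = 4  [S.key - 21]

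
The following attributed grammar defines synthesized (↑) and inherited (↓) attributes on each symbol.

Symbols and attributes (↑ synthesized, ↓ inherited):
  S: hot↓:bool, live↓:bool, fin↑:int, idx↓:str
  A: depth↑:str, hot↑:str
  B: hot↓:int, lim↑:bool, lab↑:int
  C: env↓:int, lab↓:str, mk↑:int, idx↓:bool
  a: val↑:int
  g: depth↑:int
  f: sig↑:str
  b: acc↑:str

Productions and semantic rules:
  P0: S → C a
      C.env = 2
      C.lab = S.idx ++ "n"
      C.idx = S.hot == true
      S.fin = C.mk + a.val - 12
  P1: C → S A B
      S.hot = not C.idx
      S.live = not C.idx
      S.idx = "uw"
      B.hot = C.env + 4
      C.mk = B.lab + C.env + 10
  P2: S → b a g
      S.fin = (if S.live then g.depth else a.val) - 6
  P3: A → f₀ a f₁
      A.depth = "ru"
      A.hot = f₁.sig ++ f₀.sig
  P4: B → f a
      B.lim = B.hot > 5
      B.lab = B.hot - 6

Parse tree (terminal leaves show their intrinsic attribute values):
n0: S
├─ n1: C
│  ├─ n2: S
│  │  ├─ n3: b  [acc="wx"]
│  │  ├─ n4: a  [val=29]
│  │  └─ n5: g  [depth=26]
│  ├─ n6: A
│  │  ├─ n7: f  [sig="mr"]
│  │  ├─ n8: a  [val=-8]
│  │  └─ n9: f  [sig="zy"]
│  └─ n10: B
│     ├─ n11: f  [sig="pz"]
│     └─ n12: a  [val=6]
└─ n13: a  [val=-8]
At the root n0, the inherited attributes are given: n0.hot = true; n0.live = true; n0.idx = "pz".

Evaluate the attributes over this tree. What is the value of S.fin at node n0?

-8

1. n0.hot = true  [given at root]
2. n0.live = true  [given at root]
3. n0.idx = "pz"  [given at root]
4. n1.env = 2  [2]
5. n1.lab = "pzn"  [S.idx ++ "n"]
6. n1.idx = true  [S.hot == true]
7. n2.hot = false  [not C.idx]
8. n2.live = false  [not C.idx]
9. n2.idx = "uw"  ["uw"]
10. n3.acc = "wx"  [terminal]
11. n4.val = 29  [terminal]
12. n5.depth = 26  [terminal]
13. n2.fin = 23  [(if S.live then g.depth else a.val) - 6]
14. n7.sig = "mr"  [terminal]
15. n8.val = -8  [terminal]
16. n9.sig = "zy"  [terminal]
17. n6.depth = "ru"  ["ru"]
18. n6.hot = "zymr"  [f₁.sig ++ f₀.sig]
19. n10.hot = 6  [C.env + 4]
20. n11.sig = "pz"  [terminal]
21. n12.val = 6  [terminal]
22. n10.lim = true  [B.hot > 5]
23. n10.lab = 0  [B.hot - 6]
24. n1.mk = 12  [B.lab + C.env + 10]
25. n13.val = -8  [terminal]
26. n0.fin = -8  [C.mk + a.val - 12]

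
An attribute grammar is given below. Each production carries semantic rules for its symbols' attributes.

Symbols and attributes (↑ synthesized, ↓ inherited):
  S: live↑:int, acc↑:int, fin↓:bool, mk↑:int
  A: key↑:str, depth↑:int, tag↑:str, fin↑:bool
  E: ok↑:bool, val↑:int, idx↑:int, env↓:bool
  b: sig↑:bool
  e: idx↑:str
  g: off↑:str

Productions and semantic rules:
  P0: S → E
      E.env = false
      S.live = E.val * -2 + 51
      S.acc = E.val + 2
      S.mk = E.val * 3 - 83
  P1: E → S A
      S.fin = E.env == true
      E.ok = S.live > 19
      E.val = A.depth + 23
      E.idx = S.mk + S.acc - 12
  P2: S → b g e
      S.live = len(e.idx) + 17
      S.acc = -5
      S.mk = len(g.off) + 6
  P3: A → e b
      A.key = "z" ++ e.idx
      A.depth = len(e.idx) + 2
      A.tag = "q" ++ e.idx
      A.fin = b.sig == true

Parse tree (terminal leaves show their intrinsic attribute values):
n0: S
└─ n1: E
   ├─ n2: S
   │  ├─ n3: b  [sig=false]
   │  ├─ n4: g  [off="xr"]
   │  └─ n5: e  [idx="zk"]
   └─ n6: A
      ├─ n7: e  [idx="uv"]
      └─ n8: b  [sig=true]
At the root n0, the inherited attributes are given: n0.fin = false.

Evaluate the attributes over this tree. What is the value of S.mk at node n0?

1. n0.fin = false  [given at root]
2. n1.env = false  [false]
3. n2.fin = false  [E.env == true]
4. n3.sig = false  [terminal]
5. n4.off = "xr"  [terminal]
6. n5.idx = "zk"  [terminal]
7. n2.live = 19  [len(e.idx) + 17]
8. n2.acc = -5  [-5]
9. n2.mk = 8  [len(g.off) + 6]
10. n7.idx = "uv"  [terminal]
11. n8.sig = true  [terminal]
12. n6.key = "zuv"  ["z" ++ e.idx]
13. n6.depth = 4  [len(e.idx) + 2]
14. n6.tag = "quv"  ["q" ++ e.idx]
15. n6.fin = true  [b.sig == true]
16. n1.ok = false  [S.live > 19]
17. n1.val = 27  [A.depth + 23]
18. n1.idx = -9  [S.mk + S.acc - 12]
19. n0.live = -3  [E.val * -2 + 51]
20. n0.acc = 29  [E.val + 2]
21. n0.mk = -2  [E.val * 3 - 83]

-2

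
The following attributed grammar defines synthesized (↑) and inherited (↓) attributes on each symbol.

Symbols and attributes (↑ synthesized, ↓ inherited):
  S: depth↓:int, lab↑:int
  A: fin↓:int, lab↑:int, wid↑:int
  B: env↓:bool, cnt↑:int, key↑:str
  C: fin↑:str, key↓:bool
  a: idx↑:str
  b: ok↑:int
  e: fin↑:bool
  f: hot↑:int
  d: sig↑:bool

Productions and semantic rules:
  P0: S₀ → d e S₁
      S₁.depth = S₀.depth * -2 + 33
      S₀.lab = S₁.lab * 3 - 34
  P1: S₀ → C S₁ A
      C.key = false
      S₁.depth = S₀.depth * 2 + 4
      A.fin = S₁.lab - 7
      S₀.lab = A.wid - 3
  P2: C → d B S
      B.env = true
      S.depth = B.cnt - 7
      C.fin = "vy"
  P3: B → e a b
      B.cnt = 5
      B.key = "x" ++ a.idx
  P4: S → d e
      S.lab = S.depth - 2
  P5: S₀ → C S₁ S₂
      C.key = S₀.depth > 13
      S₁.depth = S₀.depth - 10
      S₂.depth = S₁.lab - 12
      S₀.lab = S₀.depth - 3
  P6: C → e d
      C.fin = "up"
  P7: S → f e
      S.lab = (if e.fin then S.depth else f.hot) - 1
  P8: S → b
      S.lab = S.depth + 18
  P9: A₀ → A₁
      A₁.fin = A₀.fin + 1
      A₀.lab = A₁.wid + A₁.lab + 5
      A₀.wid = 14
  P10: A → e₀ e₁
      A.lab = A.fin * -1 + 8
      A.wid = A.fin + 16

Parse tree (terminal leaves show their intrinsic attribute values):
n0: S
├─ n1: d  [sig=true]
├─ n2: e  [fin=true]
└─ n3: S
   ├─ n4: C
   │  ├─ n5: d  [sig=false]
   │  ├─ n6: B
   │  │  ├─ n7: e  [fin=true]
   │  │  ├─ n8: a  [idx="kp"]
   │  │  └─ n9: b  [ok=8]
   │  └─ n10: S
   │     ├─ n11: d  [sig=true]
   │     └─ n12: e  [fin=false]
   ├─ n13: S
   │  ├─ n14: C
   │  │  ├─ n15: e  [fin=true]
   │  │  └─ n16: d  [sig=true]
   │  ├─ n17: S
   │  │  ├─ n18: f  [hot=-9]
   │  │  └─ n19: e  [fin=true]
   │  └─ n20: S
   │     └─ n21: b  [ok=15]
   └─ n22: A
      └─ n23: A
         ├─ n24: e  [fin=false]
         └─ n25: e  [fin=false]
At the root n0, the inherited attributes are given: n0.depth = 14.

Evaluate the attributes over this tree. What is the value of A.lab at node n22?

1. n0.depth = 14  [given at root]
2. n1.sig = true  [terminal]
3. n2.fin = true  [terminal]
4. n3.depth = 5  [S₀.depth * -2 + 33]
5. n4.key = false  [false]
6. n5.sig = false  [terminal]
7. n6.env = true  [true]
8. n7.fin = true  [terminal]
9. n8.idx = "kp"  [terminal]
10. n9.ok = 8  [terminal]
11. n6.cnt = 5  [5]
12. n6.key = "xkp"  ["x" ++ a.idx]
13. n10.depth = -2  [B.cnt - 7]
14. n11.sig = true  [terminal]
15. n12.fin = false  [terminal]
16. n10.lab = -4  [S.depth - 2]
17. n4.fin = "vy"  ["vy"]
18. n13.depth = 14  [S₀.depth * 2 + 4]
19. n14.key = true  [S₀.depth > 13]
20. n15.fin = true  [terminal]
21. n16.sig = true  [terminal]
22. n14.fin = "up"  ["up"]
23. n17.depth = 4  [S₀.depth - 10]
24. n18.hot = -9  [terminal]
25. n19.fin = true  [terminal]
26. n17.lab = 3  [(if e.fin then S.depth else f.hot) - 1]
27. n20.depth = -9  [S₁.lab - 12]
28. n21.ok = 15  [terminal]
29. n20.lab = 9  [S.depth + 18]
30. n13.lab = 11  [S₀.depth - 3]
31. n22.fin = 4  [S₁.lab - 7]
32. n23.fin = 5  [A₀.fin + 1]
33. n24.fin = false  [terminal]
34. n25.fin = false  [terminal]
35. n23.lab = 3  [A.fin * -1 + 8]
36. n23.wid = 21  [A.fin + 16]
37. n22.lab = 29  [A₁.wid + A₁.lab + 5]
38. n22.wid = 14  [14]
39. n3.lab = 11  [A.wid - 3]
40. n0.lab = -1  [S₁.lab * 3 - 34]

29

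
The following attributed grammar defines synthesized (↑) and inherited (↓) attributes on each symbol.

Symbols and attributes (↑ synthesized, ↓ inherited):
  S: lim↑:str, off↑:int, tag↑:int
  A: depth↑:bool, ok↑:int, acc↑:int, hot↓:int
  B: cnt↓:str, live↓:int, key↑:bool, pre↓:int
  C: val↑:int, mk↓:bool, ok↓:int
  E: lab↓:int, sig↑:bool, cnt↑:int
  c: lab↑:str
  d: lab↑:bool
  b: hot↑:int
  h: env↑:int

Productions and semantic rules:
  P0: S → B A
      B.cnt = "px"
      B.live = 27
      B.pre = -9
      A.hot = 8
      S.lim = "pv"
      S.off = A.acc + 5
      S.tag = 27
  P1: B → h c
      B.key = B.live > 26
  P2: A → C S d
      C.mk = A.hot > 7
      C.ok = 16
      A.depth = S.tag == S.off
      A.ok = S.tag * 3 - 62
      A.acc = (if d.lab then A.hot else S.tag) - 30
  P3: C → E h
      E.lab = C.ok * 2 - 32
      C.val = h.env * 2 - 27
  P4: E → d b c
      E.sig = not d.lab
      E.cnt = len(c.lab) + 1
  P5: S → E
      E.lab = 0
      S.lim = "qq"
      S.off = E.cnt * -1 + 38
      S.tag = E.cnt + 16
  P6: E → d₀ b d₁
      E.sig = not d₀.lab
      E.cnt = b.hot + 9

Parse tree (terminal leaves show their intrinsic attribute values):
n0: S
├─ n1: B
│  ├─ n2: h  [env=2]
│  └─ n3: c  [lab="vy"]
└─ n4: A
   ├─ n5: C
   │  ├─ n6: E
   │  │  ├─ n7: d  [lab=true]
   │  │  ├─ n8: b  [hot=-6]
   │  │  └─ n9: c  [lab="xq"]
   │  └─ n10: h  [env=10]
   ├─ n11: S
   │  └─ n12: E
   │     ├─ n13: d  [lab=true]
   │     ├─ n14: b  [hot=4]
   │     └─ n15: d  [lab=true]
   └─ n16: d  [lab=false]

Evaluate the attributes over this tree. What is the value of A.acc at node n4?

1. n1.cnt = "px"  ["px"]
2. n1.live = 27  [27]
3. n1.pre = -9  [-9]
4. n2.env = 2  [terminal]
5. n3.lab = "vy"  [terminal]
6. n1.key = true  [B.live > 26]
7. n4.hot = 8  [8]
8. n5.mk = true  [A.hot > 7]
9. n5.ok = 16  [16]
10. n6.lab = 0  [C.ok * 2 - 32]
11. n7.lab = true  [terminal]
12. n8.hot = -6  [terminal]
13. n9.lab = "xq"  [terminal]
14. n6.sig = false  [not d.lab]
15. n6.cnt = 3  [len(c.lab) + 1]
16. n10.env = 10  [terminal]
17. n5.val = -7  [h.env * 2 - 27]
18. n12.lab = 0  [0]
19. n13.lab = true  [terminal]
20. n14.hot = 4  [terminal]
21. n15.lab = true  [terminal]
22. n12.sig = false  [not d₀.lab]
23. n12.cnt = 13  [b.hot + 9]
24. n11.lim = "qq"  ["qq"]
25. n11.off = 25  [E.cnt * -1 + 38]
26. n11.tag = 29  [E.cnt + 16]
27. n16.lab = false  [terminal]
28. n4.depth = false  [S.tag == S.off]
29. n4.ok = 25  [S.tag * 3 - 62]
30. n4.acc = -1  [(if d.lab then A.hot else S.tag) - 30]
31. n0.lim = "pv"  ["pv"]
32. n0.off = 4  [A.acc + 5]
33. n0.tag = 27  [27]

-1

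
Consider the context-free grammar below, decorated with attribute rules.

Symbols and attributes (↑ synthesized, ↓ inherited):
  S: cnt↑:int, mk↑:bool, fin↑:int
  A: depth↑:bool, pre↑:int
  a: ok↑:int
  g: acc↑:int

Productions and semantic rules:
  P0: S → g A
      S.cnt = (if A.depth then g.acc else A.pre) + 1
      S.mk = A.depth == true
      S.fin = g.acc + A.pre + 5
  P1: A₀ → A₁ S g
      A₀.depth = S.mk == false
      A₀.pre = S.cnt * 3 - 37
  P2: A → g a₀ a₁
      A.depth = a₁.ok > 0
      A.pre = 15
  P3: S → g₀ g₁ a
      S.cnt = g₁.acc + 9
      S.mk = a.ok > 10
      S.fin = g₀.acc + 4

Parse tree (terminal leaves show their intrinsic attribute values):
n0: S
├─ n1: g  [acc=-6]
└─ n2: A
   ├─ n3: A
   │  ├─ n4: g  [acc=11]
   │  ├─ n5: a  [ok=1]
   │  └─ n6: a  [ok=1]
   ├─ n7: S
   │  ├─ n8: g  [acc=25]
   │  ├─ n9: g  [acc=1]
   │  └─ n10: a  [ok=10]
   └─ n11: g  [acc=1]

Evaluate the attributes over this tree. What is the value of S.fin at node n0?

-8

1. n1.acc = -6  [terminal]
2. n4.acc = 11  [terminal]
3. n5.ok = 1  [terminal]
4. n6.ok = 1  [terminal]
5. n3.depth = true  [a₁.ok > 0]
6. n3.pre = 15  [15]
7. n8.acc = 25  [terminal]
8. n9.acc = 1  [terminal]
9. n10.ok = 10  [terminal]
10. n7.cnt = 10  [g₁.acc + 9]
11. n7.mk = false  [a.ok > 10]
12. n7.fin = 29  [g₀.acc + 4]
13. n11.acc = 1  [terminal]
14. n2.depth = true  [S.mk == false]
15. n2.pre = -7  [S.cnt * 3 - 37]
16. n0.cnt = -5  [(if A.depth then g.acc else A.pre) + 1]
17. n0.mk = true  [A.depth == true]
18. n0.fin = -8  [g.acc + A.pre + 5]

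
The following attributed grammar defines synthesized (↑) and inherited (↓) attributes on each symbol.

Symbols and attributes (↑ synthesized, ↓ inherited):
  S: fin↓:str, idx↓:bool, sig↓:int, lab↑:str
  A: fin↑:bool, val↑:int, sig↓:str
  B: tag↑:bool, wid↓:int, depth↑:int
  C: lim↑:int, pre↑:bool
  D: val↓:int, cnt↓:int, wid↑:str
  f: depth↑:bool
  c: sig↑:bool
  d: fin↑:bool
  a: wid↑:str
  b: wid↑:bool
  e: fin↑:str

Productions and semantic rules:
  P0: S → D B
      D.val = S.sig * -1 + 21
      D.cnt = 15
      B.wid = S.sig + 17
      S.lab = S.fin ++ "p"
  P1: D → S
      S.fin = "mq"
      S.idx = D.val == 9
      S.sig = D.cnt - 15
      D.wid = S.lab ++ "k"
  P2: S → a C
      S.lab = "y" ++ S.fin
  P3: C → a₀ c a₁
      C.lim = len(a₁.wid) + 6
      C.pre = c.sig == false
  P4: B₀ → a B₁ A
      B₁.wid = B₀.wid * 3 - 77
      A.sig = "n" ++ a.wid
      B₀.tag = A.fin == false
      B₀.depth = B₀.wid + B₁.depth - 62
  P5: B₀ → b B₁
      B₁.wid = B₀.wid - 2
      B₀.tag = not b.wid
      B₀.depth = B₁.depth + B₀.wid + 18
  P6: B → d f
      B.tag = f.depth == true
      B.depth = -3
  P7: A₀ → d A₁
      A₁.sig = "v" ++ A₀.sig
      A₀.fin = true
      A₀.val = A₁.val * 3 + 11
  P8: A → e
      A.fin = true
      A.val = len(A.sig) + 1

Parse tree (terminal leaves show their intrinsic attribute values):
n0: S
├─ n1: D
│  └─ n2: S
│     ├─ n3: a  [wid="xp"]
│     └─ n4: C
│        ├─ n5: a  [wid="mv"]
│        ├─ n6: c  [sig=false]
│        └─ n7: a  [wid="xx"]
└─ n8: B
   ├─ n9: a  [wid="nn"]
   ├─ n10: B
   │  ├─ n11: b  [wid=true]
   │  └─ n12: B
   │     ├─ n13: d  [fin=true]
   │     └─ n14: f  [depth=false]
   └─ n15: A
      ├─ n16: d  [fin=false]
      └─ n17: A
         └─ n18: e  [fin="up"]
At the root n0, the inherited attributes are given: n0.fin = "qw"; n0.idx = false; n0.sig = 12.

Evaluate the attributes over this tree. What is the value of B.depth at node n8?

1. n0.fin = "qw"  [given at root]
2. n0.idx = false  [given at root]
3. n0.sig = 12  [given at root]
4. n1.val = 9  [S.sig * -1 + 21]
5. n1.cnt = 15  [15]
6. n2.fin = "mq"  ["mq"]
7. n2.idx = true  [D.val == 9]
8. n2.sig = 0  [D.cnt - 15]
9. n3.wid = "xp"  [terminal]
10. n5.wid = "mv"  [terminal]
11. n6.sig = false  [terminal]
12. n7.wid = "xx"  [terminal]
13. n4.lim = 8  [len(a₁.wid) + 6]
14. n4.pre = true  [c.sig == false]
15. n2.lab = "ymq"  ["y" ++ S.fin]
16. n1.wid = "ymqk"  [S.lab ++ "k"]
17. n8.wid = 29  [S.sig + 17]
18. n9.wid = "nn"  [terminal]
19. n10.wid = 10  [B₀.wid * 3 - 77]
20. n11.wid = true  [terminal]
21. n12.wid = 8  [B₀.wid - 2]
22. n13.fin = true  [terminal]
23. n14.depth = false  [terminal]
24. n12.tag = false  [f.depth == true]
25. n12.depth = -3  [-3]
26. n10.tag = false  [not b.wid]
27. n10.depth = 25  [B₁.depth + B₀.wid + 18]
28. n15.sig = "nnn"  ["n" ++ a.wid]
29. n16.fin = false  [terminal]
30. n17.sig = "vnnn"  ["v" ++ A₀.sig]
31. n18.fin = "up"  [terminal]
32. n17.fin = true  [true]
33. n17.val = 5  [len(A.sig) + 1]
34. n15.fin = true  [true]
35. n15.val = 26  [A₁.val * 3 + 11]
36. n8.tag = false  [A.fin == false]
37. n8.depth = -8  [B₀.wid + B₁.depth - 62]
38. n0.lab = "qwp"  [S.fin ++ "p"]

-8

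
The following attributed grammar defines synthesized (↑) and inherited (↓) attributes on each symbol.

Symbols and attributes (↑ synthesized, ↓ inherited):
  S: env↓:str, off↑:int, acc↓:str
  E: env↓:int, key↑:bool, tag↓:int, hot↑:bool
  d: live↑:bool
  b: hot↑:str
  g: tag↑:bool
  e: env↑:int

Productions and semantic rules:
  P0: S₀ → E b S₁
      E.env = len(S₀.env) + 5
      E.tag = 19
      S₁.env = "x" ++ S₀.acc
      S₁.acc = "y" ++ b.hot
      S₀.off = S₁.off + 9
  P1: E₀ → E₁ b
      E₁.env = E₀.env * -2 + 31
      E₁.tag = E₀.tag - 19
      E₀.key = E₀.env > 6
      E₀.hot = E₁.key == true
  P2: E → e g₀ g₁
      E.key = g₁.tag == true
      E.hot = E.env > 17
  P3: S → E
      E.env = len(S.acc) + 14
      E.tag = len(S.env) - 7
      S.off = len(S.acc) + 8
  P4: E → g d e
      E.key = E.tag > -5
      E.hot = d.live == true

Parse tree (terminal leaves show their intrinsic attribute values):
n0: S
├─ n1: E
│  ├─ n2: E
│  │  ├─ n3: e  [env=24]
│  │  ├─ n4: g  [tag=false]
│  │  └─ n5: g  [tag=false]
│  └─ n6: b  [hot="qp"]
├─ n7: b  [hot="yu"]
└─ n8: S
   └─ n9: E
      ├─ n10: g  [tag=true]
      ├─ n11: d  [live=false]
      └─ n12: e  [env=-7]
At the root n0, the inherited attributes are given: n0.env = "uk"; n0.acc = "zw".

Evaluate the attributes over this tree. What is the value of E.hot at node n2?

false

1. n0.env = "uk"  [given at root]
2. n0.acc = "zw"  [given at root]
3. n1.env = 7  [len(S₀.env) + 5]
4. n1.tag = 19  [19]
5. n2.env = 17  [E₀.env * -2 + 31]
6. n2.tag = 0  [E₀.tag - 19]
7. n3.env = 24  [terminal]
8. n4.tag = false  [terminal]
9. n5.tag = false  [terminal]
10. n2.key = false  [g₁.tag == true]
11. n2.hot = false  [E.env > 17]
12. n6.hot = "qp"  [terminal]
13. n1.key = true  [E₀.env > 6]
14. n1.hot = false  [E₁.key == true]
15. n7.hot = "yu"  [terminal]
16. n8.env = "xzw"  ["x" ++ S₀.acc]
17. n8.acc = "yyu"  ["y" ++ b.hot]
18. n9.env = 17  [len(S.acc) + 14]
19. n9.tag = -4  [len(S.env) - 7]
20. n10.tag = true  [terminal]
21. n11.live = false  [terminal]
22. n12.env = -7  [terminal]
23. n9.key = true  [E.tag > -5]
24. n9.hot = false  [d.live == true]
25. n8.off = 11  [len(S.acc) + 8]
26. n0.off = 20  [S₁.off + 9]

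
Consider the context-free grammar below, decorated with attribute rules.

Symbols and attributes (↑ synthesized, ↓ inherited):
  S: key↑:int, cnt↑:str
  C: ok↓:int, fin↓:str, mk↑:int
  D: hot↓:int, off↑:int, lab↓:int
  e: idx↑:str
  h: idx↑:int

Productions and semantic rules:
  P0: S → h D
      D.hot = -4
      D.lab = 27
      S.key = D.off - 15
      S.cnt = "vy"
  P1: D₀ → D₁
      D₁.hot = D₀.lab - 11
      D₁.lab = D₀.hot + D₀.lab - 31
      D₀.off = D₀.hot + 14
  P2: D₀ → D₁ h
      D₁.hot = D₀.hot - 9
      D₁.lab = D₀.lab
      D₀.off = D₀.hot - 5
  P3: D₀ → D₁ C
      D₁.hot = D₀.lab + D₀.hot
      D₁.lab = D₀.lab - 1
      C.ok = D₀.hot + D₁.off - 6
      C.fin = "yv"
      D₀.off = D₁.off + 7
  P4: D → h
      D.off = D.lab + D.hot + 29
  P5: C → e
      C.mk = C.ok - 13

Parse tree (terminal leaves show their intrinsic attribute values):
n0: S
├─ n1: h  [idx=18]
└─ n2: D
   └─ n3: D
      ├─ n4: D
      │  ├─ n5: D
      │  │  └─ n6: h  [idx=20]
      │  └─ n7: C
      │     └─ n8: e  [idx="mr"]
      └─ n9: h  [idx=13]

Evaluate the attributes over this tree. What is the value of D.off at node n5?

1. n1.idx = 18  [terminal]
2. n2.hot = -4  [-4]
3. n2.lab = 27  [27]
4. n3.hot = 16  [D₀.lab - 11]
5. n3.lab = -8  [D₀.hot + D₀.lab - 31]
6. n4.hot = 7  [D₀.hot - 9]
7. n4.lab = -8  [D₀.lab]
8. n5.hot = -1  [D₀.lab + D₀.hot]
9. n5.lab = -9  [D₀.lab - 1]
10. n6.idx = 20  [terminal]
11. n5.off = 19  [D.lab + D.hot + 29]
12. n7.ok = 20  [D₀.hot + D₁.off - 6]
13. n7.fin = "yv"  ["yv"]
14. n8.idx = "mr"  [terminal]
15. n7.mk = 7  [C.ok - 13]
16. n4.off = 26  [D₁.off + 7]
17. n9.idx = 13  [terminal]
18. n3.off = 11  [D₀.hot - 5]
19. n2.off = 10  [D₀.hot + 14]
20. n0.key = -5  [D.off - 15]
21. n0.cnt = "vy"  ["vy"]

19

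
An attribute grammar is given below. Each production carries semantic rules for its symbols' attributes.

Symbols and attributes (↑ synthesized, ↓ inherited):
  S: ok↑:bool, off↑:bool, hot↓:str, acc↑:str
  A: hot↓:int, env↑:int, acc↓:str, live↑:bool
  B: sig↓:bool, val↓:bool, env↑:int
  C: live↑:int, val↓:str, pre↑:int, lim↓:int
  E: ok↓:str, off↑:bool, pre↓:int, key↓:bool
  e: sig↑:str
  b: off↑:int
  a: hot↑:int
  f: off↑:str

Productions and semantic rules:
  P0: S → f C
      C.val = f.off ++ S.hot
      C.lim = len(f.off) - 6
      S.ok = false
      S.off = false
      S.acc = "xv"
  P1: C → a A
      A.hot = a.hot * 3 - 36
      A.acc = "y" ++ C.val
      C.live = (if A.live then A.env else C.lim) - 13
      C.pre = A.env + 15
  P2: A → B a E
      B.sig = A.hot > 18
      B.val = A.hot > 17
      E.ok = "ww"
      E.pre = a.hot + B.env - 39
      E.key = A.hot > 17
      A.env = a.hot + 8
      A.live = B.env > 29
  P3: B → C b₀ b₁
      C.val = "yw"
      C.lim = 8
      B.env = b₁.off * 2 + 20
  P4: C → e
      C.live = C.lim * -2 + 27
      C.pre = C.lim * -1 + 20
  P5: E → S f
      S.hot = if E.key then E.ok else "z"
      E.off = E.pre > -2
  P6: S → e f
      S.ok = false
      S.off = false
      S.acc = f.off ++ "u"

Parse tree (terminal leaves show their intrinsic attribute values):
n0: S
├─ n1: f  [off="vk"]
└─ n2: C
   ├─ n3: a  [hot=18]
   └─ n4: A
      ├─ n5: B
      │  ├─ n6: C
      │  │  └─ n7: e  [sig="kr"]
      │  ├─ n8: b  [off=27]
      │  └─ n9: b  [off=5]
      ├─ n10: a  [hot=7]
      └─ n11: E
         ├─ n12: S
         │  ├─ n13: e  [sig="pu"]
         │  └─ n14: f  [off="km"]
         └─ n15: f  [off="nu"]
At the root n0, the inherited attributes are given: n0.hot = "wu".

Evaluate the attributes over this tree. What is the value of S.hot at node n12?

1. n0.hot = "wu"  [given at root]
2. n1.off = "vk"  [terminal]
3. n2.val = "vkwu"  [f.off ++ S.hot]
4. n2.lim = -4  [len(f.off) - 6]
5. n3.hot = 18  [terminal]
6. n4.hot = 18  [a.hot * 3 - 36]
7. n4.acc = "yvkwu"  ["y" ++ C.val]
8. n5.sig = false  [A.hot > 18]
9. n5.val = true  [A.hot > 17]
10. n6.val = "yw"  ["yw"]
11. n6.lim = 8  [8]
12. n7.sig = "kr"  [terminal]
13. n6.live = 11  [C.lim * -2 + 27]
14. n6.pre = 12  [C.lim * -1 + 20]
15. n8.off = 27  [terminal]
16. n9.off = 5  [terminal]
17. n5.env = 30  [b₁.off * 2 + 20]
18. n10.hot = 7  [terminal]
19. n11.ok = "ww"  ["ww"]
20. n11.pre = -2  [a.hot + B.env - 39]
21. n11.key = true  [A.hot > 17]
22. n12.hot = "ww"  [if E.key then E.ok else "z"]
23. n13.sig = "pu"  [terminal]
24. n14.off = "km"  [terminal]
25. n12.ok = false  [false]
26. n12.off = false  [false]
27. n12.acc = "kmu"  [f.off ++ "u"]
28. n15.off = "nu"  [terminal]
29. n11.off = false  [E.pre > -2]
30. n4.env = 15  [a.hot + 8]
31. n4.live = true  [B.env > 29]
32. n2.live = 2  [(if A.live then A.env else C.lim) - 13]
33. n2.pre = 30  [A.env + 15]
34. n0.ok = false  [false]
35. n0.off = false  [false]
36. n0.acc = "xv"  ["xv"]

"ww"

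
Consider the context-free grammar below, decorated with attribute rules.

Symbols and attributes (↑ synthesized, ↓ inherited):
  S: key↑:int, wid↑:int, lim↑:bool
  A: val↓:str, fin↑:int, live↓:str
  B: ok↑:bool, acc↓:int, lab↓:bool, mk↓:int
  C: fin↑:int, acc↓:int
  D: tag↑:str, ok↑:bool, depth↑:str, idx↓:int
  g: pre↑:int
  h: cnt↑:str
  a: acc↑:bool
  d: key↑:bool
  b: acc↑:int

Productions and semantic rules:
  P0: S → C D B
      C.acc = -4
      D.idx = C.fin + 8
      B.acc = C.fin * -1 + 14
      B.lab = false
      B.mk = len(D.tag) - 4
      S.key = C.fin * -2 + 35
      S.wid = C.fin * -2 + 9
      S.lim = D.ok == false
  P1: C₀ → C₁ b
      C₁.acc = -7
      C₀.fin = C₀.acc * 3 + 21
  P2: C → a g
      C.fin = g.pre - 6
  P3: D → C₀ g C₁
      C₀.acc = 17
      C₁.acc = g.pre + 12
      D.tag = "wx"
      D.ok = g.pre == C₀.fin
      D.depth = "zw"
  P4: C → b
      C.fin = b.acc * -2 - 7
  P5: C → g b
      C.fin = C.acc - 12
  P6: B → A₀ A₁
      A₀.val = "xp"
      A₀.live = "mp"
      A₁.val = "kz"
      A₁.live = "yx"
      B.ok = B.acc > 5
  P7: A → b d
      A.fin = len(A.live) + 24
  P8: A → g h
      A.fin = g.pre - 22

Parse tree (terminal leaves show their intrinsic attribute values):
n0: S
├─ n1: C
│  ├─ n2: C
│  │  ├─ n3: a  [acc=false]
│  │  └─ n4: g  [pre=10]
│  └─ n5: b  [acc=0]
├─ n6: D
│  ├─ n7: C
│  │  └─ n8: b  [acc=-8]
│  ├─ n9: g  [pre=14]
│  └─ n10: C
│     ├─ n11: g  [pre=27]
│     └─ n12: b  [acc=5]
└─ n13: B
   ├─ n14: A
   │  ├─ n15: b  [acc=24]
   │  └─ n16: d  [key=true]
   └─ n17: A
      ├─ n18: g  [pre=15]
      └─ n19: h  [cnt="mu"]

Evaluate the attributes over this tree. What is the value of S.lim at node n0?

1. n1.acc = -4  [-4]
2. n2.acc = -7  [-7]
3. n3.acc = false  [terminal]
4. n4.pre = 10  [terminal]
5. n2.fin = 4  [g.pre - 6]
6. n5.acc = 0  [terminal]
7. n1.fin = 9  [C₀.acc * 3 + 21]
8. n6.idx = 17  [C.fin + 8]
9. n7.acc = 17  [17]
10. n8.acc = -8  [terminal]
11. n7.fin = 9  [b.acc * -2 - 7]
12. n9.pre = 14  [terminal]
13. n10.acc = 26  [g.pre + 12]
14. n11.pre = 27  [terminal]
15. n12.acc = 5  [terminal]
16. n10.fin = 14  [C.acc - 12]
17. n6.tag = "wx"  ["wx"]
18. n6.ok = false  [g.pre == C₀.fin]
19. n6.depth = "zw"  ["zw"]
20. n13.acc = 5  [C.fin * -1 + 14]
21. n13.lab = false  [false]
22. n13.mk = -2  [len(D.tag) - 4]
23. n14.val = "xp"  ["xp"]
24. n14.live = "mp"  ["mp"]
25. n15.acc = 24  [terminal]
26. n16.key = true  [terminal]
27. n14.fin = 26  [len(A.live) + 24]
28. n17.val = "kz"  ["kz"]
29. n17.live = "yx"  ["yx"]
30. n18.pre = 15  [terminal]
31. n19.cnt = "mu"  [terminal]
32. n17.fin = -7  [g.pre - 22]
33. n13.ok = false  [B.acc > 5]
34. n0.key = 17  [C.fin * -2 + 35]
35. n0.wid = -9  [C.fin * -2 + 9]
36. n0.lim = true  [D.ok == false]

true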